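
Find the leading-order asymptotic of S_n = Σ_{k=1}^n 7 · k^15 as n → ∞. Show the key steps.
S_n ~ 7 · n^16 / 16

By integral comparison (Euler-Maclaurin), Σ_{k=1}^n 7 · k^15 = 7 · ∫_0^n x^15 dx + O(n^15) = 7 · n^16/16 + O(n^15). (Equivalently, Faulhaber's formula gives the same leading term.)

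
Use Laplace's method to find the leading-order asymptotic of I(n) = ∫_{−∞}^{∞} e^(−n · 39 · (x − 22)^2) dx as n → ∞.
I(n) = sqrt(π/(39n))

Here φ(x) = 39 · (x − 22)^2 has its unique minimum at x* = 22 with φ(x*) = 0 and φ''(x*) = 78. Laplace's method gives
  I(n) ~ e^(−n φ(x*)) · sqrt(2π / (n · φ''(x*))) = sqrt(2π / (78n)) = sqrt(π/(39n)).
This is exact: substituting u = (x − 22)·sqrt(39n) gives I(n) = (1/sqrt(39n)) ∫_{−∞}^{∞} e^(−u^2) du = sqrt(π/(39n)).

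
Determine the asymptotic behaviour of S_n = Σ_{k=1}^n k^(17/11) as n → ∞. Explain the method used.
S_n ~ (11/28) · n^(28/11)

Integral comparison: Σ_{k=1}^n k^(17/11) = ∫_0^n x^(17/11) dx + O(n^(17/11)). The integral is n^(1 + 17/11) / (1 + 17/11) = n^((17+11)/11) / ((17+11)/11) = (11/28) · n^(28/11).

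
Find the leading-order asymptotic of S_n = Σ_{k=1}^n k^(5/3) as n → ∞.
S_n ~ (3/8) · n^(8/3)

Integral comparison: Σ_{k=1}^n k^(5/3) = ∫_0^n x^(5/3) dx + O(n^(5/3)). The integral is n^(1 + 5/3) / (1 + 5/3) = n^((5+3)/3) / ((5+3)/3) = (3/8) · n^(8/3).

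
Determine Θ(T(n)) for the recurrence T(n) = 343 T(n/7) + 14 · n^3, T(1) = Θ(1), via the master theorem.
T(n) = Θ(n^3 log n)

log_7 343 = 3, and f(n) = 14 · n^3 = Θ(n^(log_7 343)). This is Case 2 of the master theorem: T(n) = Θ(f(n) · log n) = Θ(n^3 log n).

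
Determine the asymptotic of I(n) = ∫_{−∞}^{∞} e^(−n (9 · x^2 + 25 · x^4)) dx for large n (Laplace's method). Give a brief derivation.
I(n) ~ sqrt(π/(9n))

φ(x) = 9 · x^2 + 25 · x^4 has its unique global minimum at x* = 0 (since φ'(x) = 18x + 100x^3 = 0 only at x = 0 for real x with both coefficients positive, and φ → ∞ as |x| → ∞). At x* = 0, φ(0) = 0 and φ''(0) = 18. Laplace's method then gives
  I(n) ~ sqrt(2π / (n · φ''(0))) · e^(−n φ(0)) = sqrt(2π / (18n)) = sqrt(π/(9n)).
The 25 · x^4 term contributes only at subleading order (an O(1/n) relative correction).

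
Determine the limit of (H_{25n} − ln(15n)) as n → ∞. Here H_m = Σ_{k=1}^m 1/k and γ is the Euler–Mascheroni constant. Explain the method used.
lim = ln(5/3) + γ

By Euler-Maclaurin, H_m = ln m + γ + O(1/m). So
  H_{25n} − ln(15n) = ln(25n) + γ − ln(15n) + O(1/n)
                       = ln(25/15) + γ + O(1/n).
Hence the limit is ln(25/15) + γ (= ln(5/3)).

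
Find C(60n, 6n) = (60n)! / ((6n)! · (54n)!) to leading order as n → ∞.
C(60n, 6n) ~ (10000000000/387420489)^(6n) · sqrt(5/(9π·6n))

Write N = 6n. Apply Stirling to each factorial:
  (10N)! ~ sqrt(2π·10N) · (10N/e)^(10N),
  N! ~ sqrt(2π N) · (N/e)^N,
  (9N)! ~ sqrt(2π·9N) · (9N/e)^(9N).
The exponential factors combine to (10N)^(10N) / (N^N · (9N)^(9N)) = 10^(10N)/9^(9N) = (10^10/9^9)^N = (10000000000/387420489)^N.
The square-root prefactors combine to sqrt(2π·10N) / (sqrt(2π N)·sqrt(2π·9N)) = sqrt(10 / (2π·9·N)) = sqrt(5/(9π·6n)).
Substituting N = 6n: C(60n, 6n) ~ (10000000000/387420489)^(6n) · sqrt(5/(9π·6n)).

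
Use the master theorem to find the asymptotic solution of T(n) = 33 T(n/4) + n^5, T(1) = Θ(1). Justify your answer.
T(n) = Θ(n^5)

log_4 33 ≈ 2.522. f(n) = n^5 dominates n^(log_4 33) since 5 > 2.522, and the regularity condition a·f(n/b) = 33·(n/4)^5 = (33/1024)·n^5 ≤ c·f(n) holds with c = 33/1024 ≈ 0.0322 < 1. So this is Case 3: T(n) = Θ(f(n)) = Θ(n^5).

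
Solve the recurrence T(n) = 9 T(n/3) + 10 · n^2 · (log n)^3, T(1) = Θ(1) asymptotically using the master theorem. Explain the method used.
T(n) = Θ(n^2 · (log n)^4)

Here log_3 9 = 2 and f(n) = 10 · n^2 · (log n)^3 = Θ(n^(log_3 9) · (log n)^3). This is the extended Case 2 of the master theorem (f matches the critical exponent up to log factors), giving T(n) = Θ(n^(log_3 9) · (log n)^(3+1)) = Θ(n^2 · (log n)^4).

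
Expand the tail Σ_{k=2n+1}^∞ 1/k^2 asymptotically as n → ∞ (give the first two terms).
Σ_{k>2n} 1/k^2 = 1/(1 · (2n)) − 1/(2 · (2n)^2) + O(1/(2n)^3)

Compare to the integral: ∫_{2n}^∞ x^(−2) dx = [−x^(−1)/1]_{2n}^∞ = 1/((2−1)·(2n)). The Euler-Maclaurin correction adds −f(2n)/2 = −1/(2·(2n)^2). Euler-Maclaurin then gives
  Σ_{k>2n} 1/k^2 = ∫_{2n}^∞ dx/x^2 − 1/(2·(2n)^2) + O(1/(2n)^3).
(Equivalently this is ζ(2) − Σ_{k≤2n} 1/k^2.)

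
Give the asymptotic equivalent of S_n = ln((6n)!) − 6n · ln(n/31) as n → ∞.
S_n ~ 6n · (ln 186 − 1) + O(ln n)

Stirling: ln((6n)!) = 6n ln(6n) − 6n + O(ln n).
  S_n = 6n ln(6n) − 6n − 6n ln(n/31) + O(ln n)
      = 6n ln(6n) − 6n ln n + 6n ln 31 − 6n + O(ln n)
      = 6n ln 6 + 6n ln 31 − 6n + O(ln n)
      = 6n (ln 186 − 1) + O(ln n).
Numerically ln(186) − 1 ≈ 4.2257.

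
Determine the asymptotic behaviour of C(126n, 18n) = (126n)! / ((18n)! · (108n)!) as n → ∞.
C(126n, 18n) ~ (823543/46656)^(18n) · sqrt(7/(12π·18n))

Write N = 18n. Apply Stirling to each factorial:
  (7N)! ~ sqrt(2π·7N) · (7N/e)^(7N),
  N! ~ sqrt(2π N) · (N/e)^N,
  (6N)! ~ sqrt(2π·6N) · (6N/e)^(6N).
The exponential factors combine to (7N)^(7N) / (N^N · (6N)^(6N)) = 7^(7N)/6^(6N) = (7^7/6^6)^N = (823543/46656)^N.
The square-root prefactors combine to sqrt(2π·7N) / (sqrt(2π N)·sqrt(2π·6N)) = sqrt(7 / (2π·6·N)) = sqrt(7/(12π·18n)).
Substituting N = 18n: C(126n, 18n) ~ (823543/46656)^(18n) · sqrt(7/(12π·18n)).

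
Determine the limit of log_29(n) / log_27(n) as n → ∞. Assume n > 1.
lim = ln(27) / ln(29) = log_29(27)

Change of base: log_29(n) = ln n / ln 29 and log_27(n) = ln n / ln 27. The ratio is (ln n / ln 29) · (ln 27 / ln n) = ln 27 / ln 29, a constant independent of n. So the limit is ln 27 / ln 29 = log_29(27).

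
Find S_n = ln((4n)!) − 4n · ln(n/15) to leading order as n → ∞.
S_n ~ 4n · (ln 60 − 1) + O(ln n)

Stirling: ln((4n)!) = 4n ln(4n) − 4n + O(ln n).
  S_n = 4n ln(4n) − 4n − 4n ln(n/15) + O(ln n)
      = 4n ln(4n) − 4n ln n + 4n ln 15 − 4n + O(ln n)
      = 4n ln 4 + 4n ln 15 − 4n + O(ln n)
      = 4n (ln 60 − 1) + O(ln n).
Numerically ln(60) − 1 ≈ 3.0943.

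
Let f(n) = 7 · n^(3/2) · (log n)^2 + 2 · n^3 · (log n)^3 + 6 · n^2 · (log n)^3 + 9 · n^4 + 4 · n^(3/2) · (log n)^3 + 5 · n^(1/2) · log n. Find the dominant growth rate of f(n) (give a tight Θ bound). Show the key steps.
f(n) ∈ Θ(n^4)

Compare the terms by growth order. For large n, n^a · (log n)^b dominates n^a' · (log n)^b' iff a > a', or (a = a' and b > b'). Ranking the 6 terms shows the dominant one is 9 · n^4. Hence f(n) ∈ Θ(n^4).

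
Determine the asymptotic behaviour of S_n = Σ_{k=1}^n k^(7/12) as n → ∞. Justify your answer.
S_n ~ (12/19) · n^(19/12)

Integral comparison: Σ_{k=1}^n k^(7/12) = ∫_0^n x^(7/12) dx + O(n^(7/12)). The integral is n^(1 + 7/12) / (1 + 7/12) = n^((7+12)/12) / ((7+12)/12) = (12/19) · n^(19/12).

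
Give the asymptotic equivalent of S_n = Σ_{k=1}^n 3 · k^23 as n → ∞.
S_n ~ n^24 / 8

By integral comparison (Euler-Maclaurin), Σ_{k=1}^n 3 · k^23 = 3 · ∫_0^n x^23 dx + O(n^23) = 3 · n^24/24 = n^24 / 8 + O(n^23). (Equivalently, Faulhaber's formula gives the same leading term.)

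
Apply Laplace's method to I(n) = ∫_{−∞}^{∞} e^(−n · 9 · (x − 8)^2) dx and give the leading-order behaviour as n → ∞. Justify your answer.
I(n) = sqrt(π/(9n))

Here φ(x) = 9 · (x − 8)^2 has its unique minimum at x* = 8 with φ(x*) = 0 and φ''(x*) = 18. Laplace's method gives
  I(n) ~ e^(−n φ(x*)) · sqrt(2π / (n · φ''(x*))) = sqrt(2π / (18n)) = sqrt(π/(9n)).
This is exact: substituting u = (x − 8)·sqrt(9n) gives I(n) = (1/sqrt(9n)) ∫_{−∞}^{∞} e^(−u^2) du = sqrt(π/(9n)).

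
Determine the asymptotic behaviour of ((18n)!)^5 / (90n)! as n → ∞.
((18n)!)^5/(90n)! ~ ((2π·18n)^(4/2) / sqrt(5)) · 5^(−5·18n)  →  0

Write N = 18n. Stirling: N! ~ sqrt(2π N)(N/e)^N and (5N)! ~ sqrt(2π·5N)·(5N/e)^(5N).
  (N!)^5/(5N)! ~ (2π N)^(5/2) (N/e)^(5N) / [sqrt(2π·5N) (5N/e)^(5N)]
     = (2π N)^(5/2) / sqrt(2π·5N) · (N/(5N))^(5N)
     = (2π N)^((5−1)/2) / sqrt(5) · 5^(−5N).
Since 5^5 > 1, the factor 5^(−5N) decays exponentially, so the ratio → 0. Substituting N = 18n gives the stated form.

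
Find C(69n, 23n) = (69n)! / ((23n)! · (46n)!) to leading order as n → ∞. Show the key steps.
C(69n, 23n) ~ (27/4)^(23n) · sqrt(3/(4π·23n))

Write N = 23n. Apply Stirling to each factorial:
  (3N)! ~ sqrt(2π·3N) · (3N/e)^(3N),
  N! ~ sqrt(2π N) · (N/e)^N,
  (2N)! ~ sqrt(2π·2N) · (2N/e)^(2N).
The exponential factors combine to (3N)^(3N) / (N^N · (2N)^(2N)) = 3^(3N)/2^(2N) = (3^3/2^2)^N = (27/4)^N.
The square-root prefactors combine to sqrt(2π·3N) / (sqrt(2π N)·sqrt(2π·2N)) = sqrt(3 / (2π·2·N)) = sqrt(3/(4π·23n)).
Substituting N = 23n: C(69n, 23n) ~ (27/4)^(23n) · sqrt(3/(4π·23n)).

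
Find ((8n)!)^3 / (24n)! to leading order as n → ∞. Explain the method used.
((8n)!)^3/(24n)! ~ ((2π·8n)^(2/2) / sqrt(3)) · 3^(−3·8n)  →  0

Write N = 8n. Stirling: N! ~ sqrt(2π N)(N/e)^N and (3N)! ~ sqrt(2π·3N)·(3N/e)^(3N).
  (N!)^3/(3N)! ~ (2π N)^(3/2) (N/e)^(3N) / [sqrt(2π·3N) (3N/e)^(3N)]
     = (2π N)^(3/2) / sqrt(2π·3N) · (N/(3N))^(3N)
     = (2π N)^((3−1)/2) / sqrt(3) · 3^(−3N).
Since 3^3 > 1, the factor 3^(−3N) decays exponentially, so the ratio → 0. Substituting N = 8n gives the stated form.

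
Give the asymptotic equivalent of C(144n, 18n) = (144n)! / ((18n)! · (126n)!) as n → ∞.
C(144n, 18n) ~ (16777216/823543)^(18n) · sqrt(4/(7π·18n))

Write N = 18n. Apply Stirling to each factorial:
  (8N)! ~ sqrt(2π·8N) · (8N/e)^(8N),
  N! ~ sqrt(2π N) · (N/e)^N,
  (7N)! ~ sqrt(2π·7N) · (7N/e)^(7N).
The exponential factors combine to (8N)^(8N) / (N^N · (7N)^(7N)) = 8^(8N)/7^(7N) = (8^8/7^7)^N = (16777216/823543)^N.
The square-root prefactors combine to sqrt(2π·8N) / (sqrt(2π N)·sqrt(2π·7N)) = sqrt(8 / (2π·7·N)) = sqrt(4/(7π·18n)).
Substituting N = 18n: C(144n, 18n) ~ (16777216/823543)^(18n) · sqrt(4/(7π·18n)).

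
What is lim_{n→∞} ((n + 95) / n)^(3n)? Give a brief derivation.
lim = e^285

Rewrite as (1 + 95/n)^(3n). By the standard limit (1 + x/n)^n → e^x, we have (1 + 95/n)^n → e^95, and raising to the 3rd power gives e^285.
More precisely, ln[(1 + 95/n)^(3n)] = 3n · ln(1 + 95/n) = 3n · (95/n + O(1/n^2)) = 285 + O(1/n) → 285.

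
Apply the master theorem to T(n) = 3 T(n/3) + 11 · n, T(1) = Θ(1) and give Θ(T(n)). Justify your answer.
T(n) = Θ(n log n)

log_3 3 = 1, and f(n) = 11 · n = Θ(n^(log_3 3)). This is Case 2 of the master theorem: T(n) = Θ(f(n) · log n) = Θ(n log n).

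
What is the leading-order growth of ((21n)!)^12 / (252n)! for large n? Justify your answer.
((21n)!)^12/(252n)! ~ ((2π·21n)^(11/2) / sqrt(12)) · 12^(−12·21n)  →  0

Write N = 21n. Stirling: N! ~ sqrt(2π N)(N/e)^N and (12N)! ~ sqrt(2π·12N)·(12N/e)^(12N).
  (N!)^12/(12N)! ~ (2π N)^(12/2) (N/e)^(12N) / [sqrt(2π·12N) (12N/e)^(12N)]
     = (2π N)^(12/2) / sqrt(2π·12N) · (N/(12N))^(12N)
     = (2π N)^((12−1)/2) / sqrt(12) · 12^(−12N).
Since 12^12 > 1, the factor 12^(−12N) decays exponentially, so the ratio → 0. Substituting N = 21n gives the stated form.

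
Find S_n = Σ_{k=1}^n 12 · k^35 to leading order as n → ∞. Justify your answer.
S_n ~ n^36 / 3

By integral comparison (Euler-Maclaurin), Σ_{k=1}^n 12 · k^35 = 12 · ∫_0^n x^35 dx + O(n^35) = 12 · n^36/36 = n^36 / 3 + O(n^35). (Equivalently, Faulhaber's formula gives the same leading term.)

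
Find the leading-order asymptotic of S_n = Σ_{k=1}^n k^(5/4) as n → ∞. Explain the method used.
S_n ~ (4/9) · n^(9/4)

Integral comparison: Σ_{k=1}^n k^(5/4) = ∫_0^n x^(5/4) dx + O(n^(5/4)). The integral is n^(1 + 5/4) / (1 + 5/4) = n^((5+4)/4) / ((5+4)/4) = (4/9) · n^(9/4).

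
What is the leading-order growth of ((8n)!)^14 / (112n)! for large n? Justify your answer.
((8n)!)^14/(112n)! ~ ((2π·8n)^(13/2) / sqrt(14)) · 14^(−14·8n)  →  0

Write N = 8n. Stirling: N! ~ sqrt(2π N)(N/e)^N and (14N)! ~ sqrt(2π·14N)·(14N/e)^(14N).
  (N!)^14/(14N)! ~ (2π N)^(14/2) (N/e)^(14N) / [sqrt(2π·14N) (14N/e)^(14N)]
     = (2π N)^(14/2) / sqrt(2π·14N) · (N/(14N))^(14N)
     = (2π N)^((14−1)/2) / sqrt(14) · 14^(−14N).
Since 14^14 > 1, the factor 14^(−14N) decays exponentially, so the ratio → 0. Substituting N = 8n gives the stated form.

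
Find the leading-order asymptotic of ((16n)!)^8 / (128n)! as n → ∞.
((16n)!)^8/(128n)! ~ ((2π·16n)^(7/2) / sqrt(8)) · 8^(−8·16n)  →  0

Write N = 16n. Stirling: N! ~ sqrt(2π N)(N/e)^N and (8N)! ~ sqrt(2π·8N)·(8N/e)^(8N).
  (N!)^8/(8N)! ~ (2π N)^(8/2) (N/e)^(8N) / [sqrt(2π·8N) (8N/e)^(8N)]
     = (2π N)^(8/2) / sqrt(2π·8N) · (N/(8N))^(8N)
     = (2π N)^((8−1)/2) / sqrt(8) · 8^(−8N).
Since 8^8 > 1, the factor 8^(−8N) decays exponentially, so the ratio → 0. Substituting N = 16n gives the stated form.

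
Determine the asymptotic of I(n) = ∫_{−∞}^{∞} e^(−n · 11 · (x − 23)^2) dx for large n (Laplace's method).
I(n) = sqrt(π/(11n))

Here φ(x) = 11 · (x − 23)^2 has its unique minimum at x* = 23 with φ(x*) = 0 and φ''(x*) = 22. Laplace's method gives
  I(n) ~ e^(−n φ(x*)) · sqrt(2π / (n · φ''(x*))) = sqrt(2π / (22n)) = sqrt(π/(11n)).
This is exact: substituting u = (x − 23)·sqrt(11n) gives I(n) = (1/sqrt(11n)) ∫_{−∞}^{∞} e^(−u^2) du = sqrt(π/(11n)).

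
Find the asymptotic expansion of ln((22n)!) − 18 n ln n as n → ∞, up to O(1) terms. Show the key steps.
ln((22n)!) − 18 n ln n = 4 n ln n + 22(ln 22 − 1) n + (1/2) ln(2π·22n) + O(1/n)

Stirling: ln((22n)!) = 22n ln(22n) − 22n + (1/2) ln(2π·22n) + O(1/n).
Expand 22n ln(22n) = 22n (ln n + ln 22) = 22n ln n + 22n ln 22.
Subtract 18n ln n: leading term is (22 − 18) n ln n = 4 n ln n. The next term is 22n ln 22 − 22n = 22(ln 22 − 1) n. Then the (1/2) ln(2π·22n) correction.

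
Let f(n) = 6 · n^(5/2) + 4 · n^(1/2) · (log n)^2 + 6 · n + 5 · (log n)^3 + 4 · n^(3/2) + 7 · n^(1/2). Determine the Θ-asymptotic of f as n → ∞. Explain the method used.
f(n) ∈ Θ(n^(5/2))

Compare the terms by growth order. For large n, n^a · (log n)^b dominates n^a' · (log n)^b' iff a > a', or (a = a' and b > b'). Ranking the 6 terms shows the dominant one is 6 · n^(5/2). Hence f(n) ∈ Θ(n^(5/2)).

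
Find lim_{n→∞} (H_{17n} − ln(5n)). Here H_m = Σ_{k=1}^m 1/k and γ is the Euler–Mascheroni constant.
lim = ln(17/5) + γ

By Euler-Maclaurin, H_m = ln m + γ + O(1/m). So
  H_{17n} − ln(5n) = ln(17n) + γ − ln(5n) + O(1/n)
                       = ln(17/5) + γ + O(1/n).
Hence the limit is ln(17/5) + γ.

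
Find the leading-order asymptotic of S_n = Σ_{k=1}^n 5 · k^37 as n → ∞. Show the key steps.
S_n ~ 5 · n^38 / 38

By integral comparison (Euler-Maclaurin), Σ_{k=1}^n 5 · k^37 = 5 · ∫_0^n x^37 dx + O(n^37) = 5 · n^38/38 + O(n^37). (Equivalently, Faulhaber's formula gives the same leading term.)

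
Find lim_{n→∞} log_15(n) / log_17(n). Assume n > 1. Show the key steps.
lim = ln(17) / ln(15) = log_15(17)

Change of base: log_15(n) = ln n / ln 15 and log_17(n) = ln n / ln 17. The ratio is (ln n / ln 15) · (ln 17 / ln n) = ln 17 / ln 15, a constant independent of n. So the limit is ln 17 / ln 15 = log_15(17).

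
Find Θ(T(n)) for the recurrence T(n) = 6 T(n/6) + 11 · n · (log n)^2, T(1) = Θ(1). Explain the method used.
T(n) = Θ(n · (log n)^3)

Here log_6 6 = 1 and f(n) = 11 · n · (log n)^2 = Θ(n^(log_6 6) · (log n)^2). This is the extended Case 2 of the master theorem (f matches the critical exponent up to log factors), giving T(n) = Θ(n^(log_6 6) · (log n)^(2+1)) = Θ(n · (log n)^3).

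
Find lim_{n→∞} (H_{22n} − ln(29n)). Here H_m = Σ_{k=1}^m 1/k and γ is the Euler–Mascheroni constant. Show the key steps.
lim = ln(22/29) + γ

By Euler-Maclaurin, H_m = ln m + γ + O(1/m). So
  H_{22n} − ln(29n) = ln(22n) + γ − ln(29n) + O(1/n)
                       = ln(22/29) + γ + O(1/n).
Hence the limit is ln(22/29) + γ.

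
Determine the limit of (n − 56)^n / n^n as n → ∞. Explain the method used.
lim = e^(−56)

Rewrite as (1 − 56/n)^(n). By the standard limit (1 + x/n)^n → e^x, we have (1 − 56/n)^n → e^(−56), and raising to the 1st power gives e^(−56).
More precisely, ln[(1 − 56/n)^(n)] = n · ln(1 − 56/n) = n · (-56/n + O(1/n^2)) = -56 + O(1/n) → -56.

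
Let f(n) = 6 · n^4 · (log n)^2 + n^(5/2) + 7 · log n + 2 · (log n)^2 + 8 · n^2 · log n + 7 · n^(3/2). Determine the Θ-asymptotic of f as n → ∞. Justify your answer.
f(n) ∈ Θ(n^4 · (log n)^2)

Compare the terms by growth order. For large n, n^a · (log n)^b dominates n^a' · (log n)^b' iff a > a', or (a = a' and b > b'). Ranking the 6 terms shows the dominant one is 6 · n^4 · (log n)^2. Hence f(n) ∈ Θ(n^4 · (log n)^2).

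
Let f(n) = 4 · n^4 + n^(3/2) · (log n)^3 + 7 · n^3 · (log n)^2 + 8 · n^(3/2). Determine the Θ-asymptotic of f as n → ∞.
f(n) ∈ Θ(n^4)

Compare the terms by growth order. For large n, n^a · (log n)^b dominates n^a' · (log n)^b' iff a > a', or (a = a' and b > b'). Ranking the 4 terms shows the dominant one is 4 · n^4. Hence f(n) ∈ Θ(n^4).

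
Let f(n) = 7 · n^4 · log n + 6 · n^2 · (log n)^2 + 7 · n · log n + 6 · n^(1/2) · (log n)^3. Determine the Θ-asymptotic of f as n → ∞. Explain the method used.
f(n) ∈ Θ(n^4 · log n)

Compare the terms by growth order. For large n, n^a · (log n)^b dominates n^a' · (log n)^b' iff a > a', or (a = a' and b > b'). Ranking the 4 terms shows the dominant one is 7 · n^4 · log n. Hence f(n) ∈ Θ(n^4 · log n).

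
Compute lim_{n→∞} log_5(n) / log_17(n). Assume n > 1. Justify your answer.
lim = ln(17) / ln(5) = log_5(17)

Change of base: log_5(n) = ln n / ln 5 and log_17(n) = ln n / ln 17. The ratio is (ln n / ln 5) · (ln 17 / ln n) = ln 17 / ln 5, a constant independent of n. So the limit is ln 17 / ln 5 = log_5(17).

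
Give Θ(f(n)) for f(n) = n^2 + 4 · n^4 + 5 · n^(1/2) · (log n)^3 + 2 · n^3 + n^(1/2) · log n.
f(n) ∈ Θ(n^4)

Compare the terms by growth order. For large n, n^a · (log n)^b dominates n^a' · (log n)^b' iff a > a', or (a = a' and b > b'). Ranking the 5 terms shows the dominant one is 4 · n^4. Hence f(n) ∈ Θ(n^4).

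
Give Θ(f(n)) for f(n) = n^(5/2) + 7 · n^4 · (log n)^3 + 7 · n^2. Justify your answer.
f(n) ∈ Θ(n^4 · (log n)^3)

Compare the terms by growth order. For large n, n^a · (log n)^b dominates n^a' · (log n)^b' iff a > a', or (a = a' and b > b'). Ranking the 3 terms shows the dominant one is 7 · n^4 · (log n)^3. Hence f(n) ∈ Θ(n^4 · (log n)^3).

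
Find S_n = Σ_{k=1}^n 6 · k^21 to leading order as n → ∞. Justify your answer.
S_n ~ 3 · n^22 / 11

By integral comparison (Euler-Maclaurin), Σ_{k=1}^n 6 · k^21 = 6 · ∫_0^n x^21 dx + O(n^21) = 6 · n^22/22 = 3 · n^22 / 11 + O(n^21). (Equivalently, Faulhaber's formula gives the same leading term.)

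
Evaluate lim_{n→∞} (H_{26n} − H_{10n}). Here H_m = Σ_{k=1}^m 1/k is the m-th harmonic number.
lim = ln(26/10) = ln(13/5)

Euler-Maclaurin gives H_m = ln m + γ + 1/(2m) + O(1/m^2). The γ and O(1/m) terms cancel in the difference:
  H_{26n} − H_{10n} = ln(26n) − ln(10n) + O(1/n) = ln(26/10) + O(1/n).
Hence the limit is ln(26/10) = ln(13/5).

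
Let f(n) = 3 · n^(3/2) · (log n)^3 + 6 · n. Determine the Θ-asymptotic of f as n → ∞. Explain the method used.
f(n) ∈ Θ(n^(3/2) · (log n)^3)

Compare the terms by growth order. For large n, n^a · (log n)^b dominates n^a' · (log n)^b' iff a > a', or (a = a' and b > b'). Ranking the 2 terms shows the dominant one is 3 · n^(3/2) · (log n)^3. Hence f(n) ∈ Θ(n^(3/2) · (log n)^3).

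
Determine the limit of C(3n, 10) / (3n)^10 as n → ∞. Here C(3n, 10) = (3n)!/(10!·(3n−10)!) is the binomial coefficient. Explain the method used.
lim = 1/10! = 1/3628800

With N = 3n → ∞: C(N, 10) / N^10 = [N(N−1)…(N−9)] / (10! · N^10) = (1/10!) · 1 · (1 − 1/(3n)) · … · (1 − 9/(3n)). Each factor → 1 as N → ∞, so the limit is 1/10! = 1/3628800.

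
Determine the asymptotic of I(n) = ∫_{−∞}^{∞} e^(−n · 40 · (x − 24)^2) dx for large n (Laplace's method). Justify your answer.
I(n) = sqrt(π/(40n))

Here φ(x) = 40 · (x − 24)^2 has its unique minimum at x* = 24 with φ(x*) = 0 and φ''(x*) = 80. Laplace's method gives
  I(n) ~ e^(−n φ(x*)) · sqrt(2π / (n · φ''(x*))) = sqrt(2π / (80n)) = sqrt(π/(40n)).
This is exact: substituting u = (x − 24)·sqrt(40n) gives I(n) = (1/sqrt(40n)) ∫_{−∞}^{∞} e^(−u^2) du = sqrt(π/(40n)).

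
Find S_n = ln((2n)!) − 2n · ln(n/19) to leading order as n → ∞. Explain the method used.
S_n ~ 2n · (ln 38 − 1) + O(ln n)

Stirling: ln((2n)!) = 2n ln(2n) − 2n + O(ln n).
  S_n = 2n ln(2n) − 2n − 2n ln(n/19) + O(ln n)
      = 2n ln(2n) − 2n ln n + 2n ln 19 − 2n + O(ln n)
      = 2n ln 2 + 2n ln 19 − 2n + O(ln n)
      = 2n (ln 38 − 1) + O(ln n).
Numerically ln(38) − 1 ≈ 2.6376.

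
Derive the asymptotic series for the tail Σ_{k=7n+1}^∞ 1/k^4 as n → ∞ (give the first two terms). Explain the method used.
Σ_{k>7n} 1/k^4 = 1/(3 · (7n)^3) − 1/(2 · (7n)^4) + O(1/(7n)^5)

Compare to the integral: ∫_{7n}^∞ x^(−4) dx = [−x^(−3)/3]_{7n}^∞ = 1/((4−1)·(7n)^3). The Euler-Maclaurin correction adds −f(7n)/2 = −1/(2·(7n)^4). Euler-Maclaurin then gives
  Σ_{k>7n} 1/k^4 = ∫_{7n}^∞ dx/x^4 − 1/(2·(7n)^4) + O(1/(7n)^5).
(Equivalently this is ζ(4) − Σ_{k≤7n} 1/k^4.)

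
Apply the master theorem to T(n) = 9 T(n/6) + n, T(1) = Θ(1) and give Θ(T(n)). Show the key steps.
T(n) = Θ(n^(log_6 9))

Master theorem: compare f(n) = n to n^(log_6 9) where log_6 9 ≈ 1.226. Since 1 < log_6 9, we have f(n) = O(n^(log_6 9 − ε)) for some ε > 0 — Case 1. Hence T(n) = Θ(n^(log_6 9)).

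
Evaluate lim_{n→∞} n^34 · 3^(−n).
lim = 0

Exponentials with base > 1 dominate every fixed polynomial: for any fixed c, n^c / 3^n → 0 as n → ∞ (e.g. by the ratio test, or by writing 3^n = e^(n ln 3) and noting e^(n ln 3) / n^c → ∞). Hence n^34 · 3^(−n) = n^34 / 3^n → 0.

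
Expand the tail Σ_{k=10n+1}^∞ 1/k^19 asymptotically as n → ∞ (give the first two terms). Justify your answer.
Σ_{k>10n} 1/k^19 = 1/(18 · (10n)^18) − 1/(2 · (10n)^19) + O(1/(10n)^20)

Compare to the integral: ∫_{10n}^∞ x^(−19) dx = [−x^(−18)/18]_{10n}^∞ = 1/((19−1)·(10n)^18). The Euler-Maclaurin correction adds −f(10n)/2 = −1/(2·(10n)^19). Euler-Maclaurin then gives
  Σ_{k>10n} 1/k^19 = ∫_{10n}^∞ dx/x^19 − 1/(2·(10n)^19) + O(1/(10n)^20).
(Equivalently this is ζ(19) − Σ_{k≤10n} 1/k^19.)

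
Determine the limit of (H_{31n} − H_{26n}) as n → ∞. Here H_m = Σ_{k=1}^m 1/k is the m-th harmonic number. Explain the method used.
lim = ln(31/26)

Euler-Maclaurin gives H_m = ln m + γ + 1/(2m) + O(1/m^2). The γ and O(1/m) terms cancel in the difference:
  H_{31n} − H_{26n} = ln(31n) − ln(26n) + O(1/n) = ln(31/26) + O(1/n).
Hence the limit is ln(31/26).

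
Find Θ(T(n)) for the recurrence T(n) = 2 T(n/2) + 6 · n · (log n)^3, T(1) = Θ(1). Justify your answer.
T(n) = Θ(n · (log n)^4)

Here log_2 2 = 1 and f(n) = 6 · n · (log n)^3 = Θ(n^(log_2 2) · (log n)^3). This is the extended Case 2 of the master theorem (f matches the critical exponent up to log factors), giving T(n) = Θ(n^(log_2 2) · (log n)^(3+1)) = Θ(n · (log n)^4).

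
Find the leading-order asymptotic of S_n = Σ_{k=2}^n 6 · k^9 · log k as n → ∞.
S_n ~ 3 · n^10 log n / 5 − 3 · n^10 / 50

By integral comparison, S_n = ∫_1^n 6 · x^9 · log x dx + O(n^9 · log n). For the integral, ∫ x^9 log x dx = n^10 log n / 10 − n^10/100 (integration by parts). Hence S_n ~ 3 · n^10 log n / 5 − 3 · n^10 / 50.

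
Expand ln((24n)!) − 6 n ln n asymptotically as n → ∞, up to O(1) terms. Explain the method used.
ln((24n)!) − 6 n ln n = 18 n ln n + 24(ln 24 − 1) n + (1/2) ln(2π·24n) + O(1/n)

Stirling: ln((24n)!) = 24n ln(24n) − 24n + (1/2) ln(2π·24n) + O(1/n).
Expand 24n ln(24n) = 24n (ln n + ln 24) = 24n ln n + 24n ln 24.
Subtract 6n ln n: leading term is (24 − 6) n ln n = 18 n ln n. The next term is 24n ln 24 − 24n = 24(ln 24 − 1) n. Then the (1/2) ln(2π·24n) correction.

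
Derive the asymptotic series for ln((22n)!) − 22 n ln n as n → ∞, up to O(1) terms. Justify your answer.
ln((22n)!) − 22 n ln n = 22(ln 22 − 1) n + (1/2) ln(2π·22n) + O(1/n)

Stirling: ln((22n)!) = 22n ln(22n) − 22n + (1/2) ln(2π·22n) + O(1/n).
Since 22n ln(22n) = 22n ln n + 22n ln 22, subtracting 22n ln n cancels the n ln n term exactly. What remains is 22(ln 22 − 1) n + (1/2) ln(2π·22n) + O(1/n).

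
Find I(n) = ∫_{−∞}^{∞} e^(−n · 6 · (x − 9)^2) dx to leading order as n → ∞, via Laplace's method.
I(n) = sqrt(π/(6n))

Here φ(x) = 6 · (x − 9)^2 has its unique minimum at x* = 9 with φ(x*) = 0 and φ''(x*) = 12. Laplace's method gives
  I(n) ~ e^(−n φ(x*)) · sqrt(2π / (n · φ''(x*))) = sqrt(2π / (12n)) = sqrt(π/(6n)).
This is exact: substituting u = (x − 9)·sqrt(6n) gives I(n) = (1/sqrt(6n)) ∫_{−∞}^{∞} e^(−u^2) du = sqrt(π/(6n)).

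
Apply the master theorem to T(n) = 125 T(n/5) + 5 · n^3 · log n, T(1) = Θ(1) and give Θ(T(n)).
T(n) = Θ(n^3 · (log n)^2)

Here log_5 125 = 3 and f(n) = 5 · n^3 · log n = Θ(n^(log_5 125) · (log n)^1). This is the extended Case 2 of the master theorem (f matches the critical exponent up to log factors), giving T(n) = Θ(n^(log_5 125) · (log n)^(1+1)) = Θ(n^3 · (log n)^2).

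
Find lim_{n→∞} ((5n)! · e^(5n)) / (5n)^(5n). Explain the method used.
lim = ∞

Stirling: (5n)! ~ sqrt(2π·5n) · (5n/e)^(5n). Hence
  (5n)! · e^(5n) / (5n)^(5n) ~ sqrt(2π·5n) = sqrt(2π·5) · sqrt(n) → ∞.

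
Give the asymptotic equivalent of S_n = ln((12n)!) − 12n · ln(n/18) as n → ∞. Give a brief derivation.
S_n ~ 12n · (ln 216 − 1) + O(ln n)

Stirling: ln((12n)!) = 12n ln(12n) − 12n + O(ln n).
  S_n = 12n ln(12n) − 12n − 12n ln(n/18) + O(ln n)
      = 12n ln(12n) − 12n ln n + 12n ln 18 − 12n + O(ln n)
      = 12n ln 12 + 12n ln 18 − 12n + O(ln n)
      = 12n (ln 216 − 1) + O(ln n).
Numerically ln(216) − 1 ≈ 4.3753.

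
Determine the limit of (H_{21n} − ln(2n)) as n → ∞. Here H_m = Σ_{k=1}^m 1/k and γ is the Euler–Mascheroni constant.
lim = ln(21/2) + γ

By Euler-Maclaurin, H_m = ln m + γ + O(1/m). So
  H_{21n} − ln(2n) = ln(21n) + γ − ln(2n) + O(1/n)
                       = ln(21/2) + γ + O(1/n).
Hence the limit is ln(21/2) + γ.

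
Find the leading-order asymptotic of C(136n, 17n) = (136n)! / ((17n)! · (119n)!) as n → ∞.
C(136n, 17n) ~ (16777216/823543)^(17n) · sqrt(4/(7π·17n))

Write N = 17n. Apply Stirling to each factorial:
  (8N)! ~ sqrt(2π·8N) · (8N/e)^(8N),
  N! ~ sqrt(2π N) · (N/e)^N,
  (7N)! ~ sqrt(2π·7N) · (7N/e)^(7N).
The exponential factors combine to (8N)^(8N) / (N^N · (7N)^(7N)) = 8^(8N)/7^(7N) = (8^8/7^7)^N = (16777216/823543)^N.
The square-root prefactors combine to sqrt(2π·8N) / (sqrt(2π N)·sqrt(2π·7N)) = sqrt(8 / (2π·7·N)) = sqrt(4/(7π·17n)).
Substituting N = 17n: C(136n, 17n) ~ (16777216/823543)^(17n) · sqrt(4/(7π·17n)).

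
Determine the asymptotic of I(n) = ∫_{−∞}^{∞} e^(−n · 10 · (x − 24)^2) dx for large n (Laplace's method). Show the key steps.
I(n) = sqrt(π/(10n))

Here φ(x) = 10 · (x − 24)^2 has its unique minimum at x* = 24 with φ(x*) = 0 and φ''(x*) = 20. Laplace's method gives
  I(n) ~ e^(−n φ(x*)) · sqrt(2π / (n · φ''(x*))) = sqrt(2π / (20n)) = sqrt(π/(10n)).
This is exact: substituting u = (x − 24)·sqrt(10n) gives I(n) = (1/sqrt(10n)) ∫_{−∞}^{∞} e^(−u^2) du = sqrt(π/(10n)).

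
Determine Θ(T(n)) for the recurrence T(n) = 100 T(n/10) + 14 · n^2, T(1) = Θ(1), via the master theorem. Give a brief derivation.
T(n) = Θ(n^2 log n)

log_10 100 = 2, and f(n) = 14 · n^2 = Θ(n^(log_10 100)). This is Case 2 of the master theorem: T(n) = Θ(f(n) · log n) = Θ(n^2 log n).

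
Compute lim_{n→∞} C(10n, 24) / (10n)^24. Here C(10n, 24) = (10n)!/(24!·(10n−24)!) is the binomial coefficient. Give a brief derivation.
lim = 1/24! = 1/620448401733239439360000

With N = 10n → ∞: C(N, 24) / N^24 = [N(N−1)…(N−23)] / (24! · N^24) = (1/24!) · 1 · (1 − 1/(10n)) · … · (1 − 23/(10n)). Each factor → 1 as N → ∞, so the limit is 1/24! = 1/620448401733239439360000.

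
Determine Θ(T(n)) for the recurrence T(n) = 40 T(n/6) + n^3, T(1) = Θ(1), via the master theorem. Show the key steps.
T(n) = Θ(n^3)

log_6 40 ≈ 2.059. f(n) = n^3 dominates n^(log_6 40) since 3 > 2.059, and the regularity condition a·f(n/b) = 40·(n/6)^3 = (40/216)·n^3 ≤ c·f(n) holds with c = 40/216 ≈ 0.185 < 1. So this is Case 3: T(n) = Θ(f(n)) = Θ(n^3).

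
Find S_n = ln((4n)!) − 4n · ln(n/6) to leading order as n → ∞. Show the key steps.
S_n ~ 4n · (ln 24 − 1) + O(ln n)

Stirling: ln((4n)!) = 4n ln(4n) − 4n + O(ln n).
  S_n = 4n ln(4n) − 4n − 4n ln(n/6) + O(ln n)
      = 4n ln(4n) − 4n ln n + 4n ln 6 − 4n + O(ln n)
      = 4n ln 4 + 4n ln 6 − 4n + O(ln n)
      = 4n (ln 24 − 1) + O(ln n).
Numerically ln(24) − 1 ≈ 2.1781.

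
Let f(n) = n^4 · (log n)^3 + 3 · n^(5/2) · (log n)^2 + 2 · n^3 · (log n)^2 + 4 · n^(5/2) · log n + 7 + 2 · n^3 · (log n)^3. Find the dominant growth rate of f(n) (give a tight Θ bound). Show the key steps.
f(n) ∈ Θ(n^4 · (log n)^3)

Compare the terms by growth order. For large n, n^a · (log n)^b dominates n^a' · (log n)^b' iff a > a', or (a = a' and b > b'). Ranking the 6 terms shows the dominant one is n^4 · (log n)^3. Hence f(n) ∈ Θ(n^4 · (log n)^3).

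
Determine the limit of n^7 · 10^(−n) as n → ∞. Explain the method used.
lim = 0

Exponentials with base > 1 dominate every fixed polynomial: for any fixed c, n^c / 10^n → 0 as n → ∞ (e.g. by the ratio test, or by writing 10^n = e^(n ln 10) and noting e^(n ln 10) / n^c → ∞). Hence n^7 · 10^(−n) = n^7 / 10^n → 0.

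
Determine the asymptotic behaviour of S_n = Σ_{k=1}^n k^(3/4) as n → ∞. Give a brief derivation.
S_n ~ (4/7) · n^(7/4)

Integral comparison: Σ_{k=1}^n k^(3/4) = ∫_0^n x^(3/4) dx + O(n^(3/4)). The integral is n^(1 + 3/4) / (1 + 3/4) = n^((3+4)/4) / ((3+4)/4) = (4/7) · n^(7/4).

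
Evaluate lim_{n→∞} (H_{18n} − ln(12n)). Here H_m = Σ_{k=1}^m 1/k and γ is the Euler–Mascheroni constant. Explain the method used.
lim = ln(3/2) + γ

By Euler-Maclaurin, H_m = ln m + γ + O(1/m). So
  H_{18n} − ln(12n) = ln(18n) + γ − ln(12n) + O(1/n)
                       = ln(18/12) + γ + O(1/n).
Hence the limit is ln(18/12) + γ (= ln(3/2)).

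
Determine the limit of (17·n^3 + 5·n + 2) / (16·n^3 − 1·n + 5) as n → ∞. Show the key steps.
lim = 17/16

For large n the leading n^3 terms dominate both numerator and denominator. Dividing top and bottom by n^3, every other term tends to 0, leaving 17/16.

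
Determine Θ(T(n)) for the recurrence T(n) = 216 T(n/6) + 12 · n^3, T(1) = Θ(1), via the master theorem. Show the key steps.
T(n) = Θ(n^3 log n)

log_6 216 = 3, and f(n) = 12 · n^3 = Θ(n^(log_6 216)). This is Case 2 of the master theorem: T(n) = Θ(f(n) · log n) = Θ(n^3 log n).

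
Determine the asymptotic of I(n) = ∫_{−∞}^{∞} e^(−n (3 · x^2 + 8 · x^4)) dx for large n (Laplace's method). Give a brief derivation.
I(n) ~ sqrt(π/(3n))

φ(x) = 3 · x^2 + 8 · x^4 has its unique global minimum at x* = 0 (since φ'(x) = 6x + 32x^3 = 0 only at x = 0 for real x with both coefficients positive, and φ → ∞ as |x| → ∞). At x* = 0, φ(0) = 0 and φ''(0) = 6. Laplace's method then gives
  I(n) ~ sqrt(2π / (n · φ''(0))) · e^(−n φ(0)) = sqrt(2π / (6n)) = sqrt(π/(3n)).
The 8 · x^4 term contributes only at subleading order (an O(1/n) relative correction).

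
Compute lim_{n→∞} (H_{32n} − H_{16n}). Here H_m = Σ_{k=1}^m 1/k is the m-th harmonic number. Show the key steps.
lim = ln(32/16) = ln 2

Euler-Maclaurin gives H_m = ln m + γ + 1/(2m) + O(1/m^2). The γ and O(1/m) terms cancel in the difference:
  H_{32n} − H_{16n} = ln(32n) − ln(16n) + O(1/n) = ln(32/16) + O(1/n).
Hence the limit is ln(32/16) = ln 2.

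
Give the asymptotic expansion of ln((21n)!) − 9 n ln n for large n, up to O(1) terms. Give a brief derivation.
ln((21n)!) − 9 n ln n = 12 n ln n + 21(ln 21 − 1) n + (1/2) ln(2π·21n) + O(1/n)

Stirling: ln((21n)!) = 21n ln(21n) − 21n + (1/2) ln(2π·21n) + O(1/n).
Expand 21n ln(21n) = 21n (ln n + ln 21) = 21n ln n + 21n ln 21.
Subtract 9n ln n: leading term is (21 − 9) n ln n = 12 n ln n. The next term is 21n ln 21 − 21n = 21(ln 21 − 1) n. Then the (1/2) ln(2π·21n) correction.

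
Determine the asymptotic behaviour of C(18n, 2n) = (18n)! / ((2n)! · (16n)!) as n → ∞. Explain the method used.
C(18n, 2n) ~ (387420489/16777216)^(2n) · sqrt(9/(16π·2n))

Write N = 2n. Apply Stirling to each factorial:
  (9N)! ~ sqrt(2π·9N) · (9N/e)^(9N),
  N! ~ sqrt(2π N) · (N/e)^N,
  (8N)! ~ sqrt(2π·8N) · (8N/e)^(8N).
The exponential factors combine to (9N)^(9N) / (N^N · (8N)^(8N)) = 9^(9N)/8^(8N) = (9^9/8^8)^N = (387420489/16777216)^N.
The square-root prefactors combine to sqrt(2π·9N) / (sqrt(2π N)·sqrt(2π·8N)) = sqrt(9 / (2π·8·N)) = sqrt(9/(16π·2n)).
Substituting N = 2n: C(18n, 2n) ~ (387420489/16777216)^(2n) · sqrt(9/(16π·2n)).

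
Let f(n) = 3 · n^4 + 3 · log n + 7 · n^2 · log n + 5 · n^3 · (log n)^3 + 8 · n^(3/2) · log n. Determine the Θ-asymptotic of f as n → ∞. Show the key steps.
f(n) ∈ Θ(n^4)

Compare the terms by growth order. For large n, n^a · (log n)^b dominates n^a' · (log n)^b' iff a > a', or (a = a' and b > b'). Ranking the 5 terms shows the dominant one is 3 · n^4. Hence f(n) ∈ Θ(n^4).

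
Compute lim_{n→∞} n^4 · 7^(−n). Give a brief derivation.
lim = 0

Exponentials with base > 1 dominate every fixed polynomial: for any fixed c, n^c / 7^n → 0 as n → ∞ (e.g. by the ratio test, or by writing 7^n = e^(n ln 7) and noting e^(n ln 7) / n^c → ∞). Hence n^4 · 7^(−n) = n^4 / 7^n → 0.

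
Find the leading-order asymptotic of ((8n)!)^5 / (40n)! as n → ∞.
((8n)!)^5/(40n)! ~ ((2π·8n)^(4/2) / sqrt(5)) · 5^(−5·8n)  →  0

Write N = 8n. Stirling: N! ~ sqrt(2π N)(N/e)^N and (5N)! ~ sqrt(2π·5N)·(5N/e)^(5N).
  (N!)^5/(5N)! ~ (2π N)^(5/2) (N/e)^(5N) / [sqrt(2π·5N) (5N/e)^(5N)]
     = (2π N)^(5/2) / sqrt(2π·5N) · (N/(5N))^(5N)
     = (2π N)^((5−1)/2) / sqrt(5) · 5^(−5N).
Since 5^5 > 1, the factor 5^(−5N) decays exponentially, so the ratio → 0. Substituting N = 8n gives the stated form.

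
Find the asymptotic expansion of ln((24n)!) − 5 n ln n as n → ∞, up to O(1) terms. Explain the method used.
ln((24n)!) − 5 n ln n = 19 n ln n + 24(ln 24 − 1) n + (1/2) ln(2π·24n) + O(1/n)

Stirling: ln((24n)!) = 24n ln(24n) − 24n + (1/2) ln(2π·24n) + O(1/n).
Expand 24n ln(24n) = 24n (ln n + ln 24) = 24n ln n + 24n ln 24.
Subtract 5n ln n: leading term is (24 − 5) n ln n = 19 n ln n. The next term is 24n ln 24 − 24n = 24(ln 24 − 1) n. Then the (1/2) ln(2π·24n) correction.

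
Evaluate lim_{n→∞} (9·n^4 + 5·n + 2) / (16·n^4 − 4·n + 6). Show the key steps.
lim = 9/16

For large n the leading n^4 terms dominate both numerator and denominator. Dividing top and bottom by n^4, every other term tends to 0, leaving 9/16.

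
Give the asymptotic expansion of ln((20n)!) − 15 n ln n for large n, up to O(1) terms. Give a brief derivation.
ln((20n)!) − 15 n ln n = 5 n ln n + 20(ln 20 − 1) n + (1/2) ln(2π·20n) + O(1/n)

Stirling: ln((20n)!) = 20n ln(20n) − 20n + (1/2) ln(2π·20n) + O(1/n).
Expand 20n ln(20n) = 20n (ln n + ln 20) = 20n ln n + 20n ln 20.
Subtract 15n ln n: leading term is (20 − 15) n ln n = 5 n ln n. The next term is 20n ln 20 − 20n = 20(ln 20 − 1) n. Then the (1/2) ln(2π·20n) correction.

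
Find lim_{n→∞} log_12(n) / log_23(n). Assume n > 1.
lim = ln(23) / ln(12) = log_12(23)

Change of base: log_12(n) = ln n / ln 12 and log_23(n) = ln n / ln 23. The ratio is (ln n / ln 12) · (ln 23 / ln n) = ln 23 / ln 12, a constant independent of n. So the limit is ln 23 / ln 12 = log_12(23).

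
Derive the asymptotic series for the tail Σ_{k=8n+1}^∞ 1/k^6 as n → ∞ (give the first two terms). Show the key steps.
Σ_{k>8n} 1/k^6 = 1/(5 · (8n)^5) − 1/(2 · (8n)^6) + O(1/(8n)^7)

Compare to the integral: ∫_{8n}^∞ x^(−6) dx = [−x^(−5)/5]_{8n}^∞ = 1/((6−1)·(8n)^5). The Euler-Maclaurin correction adds −f(8n)/2 = −1/(2·(8n)^6). Euler-Maclaurin then gives
  Σ_{k>8n} 1/k^6 = ∫_{8n}^∞ dx/x^6 − 1/(2·(8n)^6) + O(1/(8n)^7).
(Equivalently this is ζ(6) − Σ_{k≤8n} 1/k^6.)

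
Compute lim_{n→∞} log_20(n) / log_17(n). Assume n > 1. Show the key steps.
lim = ln(17) / ln(20) = log_20(17)

Change of base: log_20(n) = ln n / ln 20 and log_17(n) = ln n / ln 17. The ratio is (ln n / ln 20) · (ln 17 / ln n) = ln 17 / ln 20, a constant independent of n. So the limit is ln 17 / ln 20 = log_20(17).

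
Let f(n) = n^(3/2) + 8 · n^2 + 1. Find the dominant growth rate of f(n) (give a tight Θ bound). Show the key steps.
f(n) ∈ Θ(n^2)

Compare the terms by growth order. For large n, n^a · (log n)^b dominates n^a' · (log n)^b' iff a > a', or (a = a' and b > b'). Ranking the 3 terms shows the dominant one is 8 · n^2. Hence f(n) ∈ Θ(n^2).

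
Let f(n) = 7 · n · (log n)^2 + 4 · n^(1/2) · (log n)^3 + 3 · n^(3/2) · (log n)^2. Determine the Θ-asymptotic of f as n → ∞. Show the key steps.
f(n) ∈ Θ(n^(3/2) · (log n)^2)

Compare the terms by growth order. For large n, n^a · (log n)^b dominates n^a' · (log n)^b' iff a > a', or (a = a' and b > b'). Ranking the 3 terms shows the dominant one is 3 · n^(3/2) · (log n)^2. Hence f(n) ∈ Θ(n^(3/2) · (log n)^2).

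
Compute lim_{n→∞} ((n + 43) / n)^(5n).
lim = e^215

Rewrite as (1 + 43/n)^(5n). By the standard limit (1 + x/n)^n → e^x, we have (1 + 43/n)^n → e^43, and raising to the 5th power gives e^215.
More precisely, ln[(1 + 43/n)^(5n)] = 5n · ln(1 + 43/n) = 5n · (43/n + O(1/n^2)) = 215 + O(1/n) → 215.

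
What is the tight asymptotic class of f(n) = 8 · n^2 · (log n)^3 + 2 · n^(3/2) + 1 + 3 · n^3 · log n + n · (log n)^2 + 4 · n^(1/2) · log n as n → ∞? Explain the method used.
f(n) ∈ Θ(n^3 · log n)

Compare the terms by growth order. For large n, n^a · (log n)^b dominates n^a' · (log n)^b' iff a > a', or (a = a' and b > b'). Ranking the 6 terms shows the dominant one is 3 · n^3 · log n. Hence f(n) ∈ Θ(n^3 · log n).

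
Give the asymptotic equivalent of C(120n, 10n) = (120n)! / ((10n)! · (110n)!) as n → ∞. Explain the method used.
C(120n, 10n) ~ (8916100448256/285311670611)^(10n) · sqrt(6/(11π·10n))

Write N = 10n. Apply Stirling to each factorial:
  (12N)! ~ sqrt(2π·12N) · (12N/e)^(12N),
  N! ~ sqrt(2π N) · (N/e)^N,
  (11N)! ~ sqrt(2π·11N) · (11N/e)^(11N).
The exponential factors combine to (12N)^(12N) / (N^N · (11N)^(11N)) = 12^(12N)/11^(11N) = (12^12/11^11)^N = (8916100448256/285311670611)^N.
The square-root prefactors combine to sqrt(2π·12N) / (sqrt(2π N)·sqrt(2π·11N)) = sqrt(12 / (2π·11·N)) = sqrt(6/(11π·10n)).
Substituting N = 10n: C(120n, 10n) ~ (8916100448256/285311670611)^(10n) · sqrt(6/(11π·10n)).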